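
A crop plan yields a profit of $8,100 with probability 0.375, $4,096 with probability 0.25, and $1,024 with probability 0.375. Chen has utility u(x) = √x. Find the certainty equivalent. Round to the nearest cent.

$3,813.06

E[u] = 0.375·√8100 + 0.25·√4096 + 0.375·√1024 = 0.375·90 + 0.25·64 + 0.375·32 = 61.75
CE = (61.75)² = 3813.0625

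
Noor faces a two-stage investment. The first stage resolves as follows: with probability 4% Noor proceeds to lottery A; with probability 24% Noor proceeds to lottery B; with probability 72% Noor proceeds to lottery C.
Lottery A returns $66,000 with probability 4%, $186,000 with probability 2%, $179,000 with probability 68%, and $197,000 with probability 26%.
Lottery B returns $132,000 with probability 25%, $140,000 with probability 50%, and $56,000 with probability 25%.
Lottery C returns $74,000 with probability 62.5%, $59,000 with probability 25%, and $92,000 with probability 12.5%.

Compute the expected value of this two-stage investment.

$87,452

EV(A) = 0.04 × 66000 + 0.02 × 186000 + 0.68 × 179000 + 0.26 × 197000 = 2640 + 3720 + 121720 + 51220 = 179300
EV(B) = 0.25 × 132000 + 0.5 × 140000 + 0.25 × 56000 = 33000 + 70000 + 14000 = 117000
EV(C) = 0.625 × 74000 + 0.25 × 59000 + 0.125 × 92000 = 46250 + 14750 + 11500 = 72500
Overall = 0.04 × 179300 + 0.24 × 117000 + 0.72 × 72500 = 7172 + 28080 + 52200 = 87452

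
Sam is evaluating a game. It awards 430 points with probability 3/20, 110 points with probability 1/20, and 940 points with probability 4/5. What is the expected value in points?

822 points

EV = 3/20 × 430 + 1/20 × 110 + 4/5 × 940 = 64.5 + 5.5 + 752 = 822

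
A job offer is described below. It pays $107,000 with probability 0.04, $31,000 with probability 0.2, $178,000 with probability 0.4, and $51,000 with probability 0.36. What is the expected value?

$100,040

EV = 0.04 × 107000 + 0.2 × 31000 + 0.4 × 178000 + 0.36 × 51000 = 4280 + 6200 + 71200 + 18360 = 100040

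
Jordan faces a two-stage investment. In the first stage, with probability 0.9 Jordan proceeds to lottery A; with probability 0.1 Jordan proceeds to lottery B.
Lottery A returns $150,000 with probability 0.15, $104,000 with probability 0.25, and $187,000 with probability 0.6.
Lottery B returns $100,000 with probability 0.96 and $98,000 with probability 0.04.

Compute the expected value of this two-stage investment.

EV(A) = 0.15 × 150000 + 0.25 × 104000 + 0.6 × 187000 = 22500 + 26000 + 112200 = 160700
EV(B) = 0.96 × 100000 + 0.04 × 98000 = 96000 + 3920 = 99920
Overall = 0.9 × 160700 + 0.1 × 99920 = 144630 + 9992 = 154622

$154,622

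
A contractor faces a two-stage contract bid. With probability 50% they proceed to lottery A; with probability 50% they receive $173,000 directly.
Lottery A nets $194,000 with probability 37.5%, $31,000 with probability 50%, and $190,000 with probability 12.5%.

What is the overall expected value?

$142,500

EV(A) = 0.375 × 194000 + 0.5 × 31000 + 0.125 × 190000 = 72750 + 15500 + 23750 = 112000
Branch B: 173000 (certain)
Overall = 0.5 × 112000 + 0.5 × 173000 = 56000 + 86500 = 142500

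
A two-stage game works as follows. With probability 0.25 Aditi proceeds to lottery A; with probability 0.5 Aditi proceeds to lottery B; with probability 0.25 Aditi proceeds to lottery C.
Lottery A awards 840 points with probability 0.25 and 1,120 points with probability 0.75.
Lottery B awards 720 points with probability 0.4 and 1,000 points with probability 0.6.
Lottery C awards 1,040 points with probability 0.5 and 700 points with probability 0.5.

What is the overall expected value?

924 points

EV(A) = 0.25 × 840 + 0.75 × 1120 = 210 + 840 = 1050
EV(B) = 0.4 × 720 + 0.6 × 1000 = 288 + 600 = 888
EV(C) = 0.5 × 1040 + 0.5 × 700 = 520 + 350 = 870
Overall = 0.25 × 1050 + 0.5 × 888 + 0.25 × 870 = 262.5 + 444 + 217.5 = 924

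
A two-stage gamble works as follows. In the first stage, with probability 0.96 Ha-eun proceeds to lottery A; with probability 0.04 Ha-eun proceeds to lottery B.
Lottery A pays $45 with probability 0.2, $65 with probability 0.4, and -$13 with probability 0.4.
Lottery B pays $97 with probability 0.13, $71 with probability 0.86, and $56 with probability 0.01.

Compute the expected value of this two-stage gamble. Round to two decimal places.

$31.58

EV(A) = 0.2 × 45 + 0.4 × 65 + 0.4 × (-13) = 9 + 26 − 5.2 = 29.8
EV(B) = 0.13 × 97 + 0.86 × 71 + 0.01 × 56 = 12.61 + 61.06 + 0.56 = 74.23
Overall = 0.96 × 29.8 + 0.04 × 74.23 = 28.608 + 2.9692 = 31.5772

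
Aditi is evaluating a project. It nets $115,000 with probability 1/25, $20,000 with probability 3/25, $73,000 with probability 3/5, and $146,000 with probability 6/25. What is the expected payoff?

$85,840

EV = 1/25 × 115000 + 3/25 × 20000 + 3/5 × 73000 + 6/25 × 146000 = 4600 + 2400 + 43800 + 35040 = 85840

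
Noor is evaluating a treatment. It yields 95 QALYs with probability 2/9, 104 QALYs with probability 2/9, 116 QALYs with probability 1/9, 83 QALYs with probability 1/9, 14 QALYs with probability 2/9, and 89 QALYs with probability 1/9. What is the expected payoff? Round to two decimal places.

79.33 QALYs

EV = 2/9 × 95 + 2/9 × 104 + 1/9 × 116 + 1/9 × 83 + 2/9 × 14 + 1/9 × 89 = 21.1111 + 23.1111 + 12.8889 + 9.2222 + 3.1111 + 9.8889 = 79.3333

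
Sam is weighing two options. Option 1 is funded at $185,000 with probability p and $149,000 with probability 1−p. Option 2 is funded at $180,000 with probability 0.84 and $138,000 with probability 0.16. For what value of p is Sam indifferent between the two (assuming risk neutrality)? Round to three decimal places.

p = 0.674

EV(Option 2) = 0.84 × 180000 + 0.16 × 138000 = 151200 + 22080 = 173280
p·185000 + (1−p)·149000 = 173280
36000p + 149000 = 173280
p = (173280 − 149000) / 36000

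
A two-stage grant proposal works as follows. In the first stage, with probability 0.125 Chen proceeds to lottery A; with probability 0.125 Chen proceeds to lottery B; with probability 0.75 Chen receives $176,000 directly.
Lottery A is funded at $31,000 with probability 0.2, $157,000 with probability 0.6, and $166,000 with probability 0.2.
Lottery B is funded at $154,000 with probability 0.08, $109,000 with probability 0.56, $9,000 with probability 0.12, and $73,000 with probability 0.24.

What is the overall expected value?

$160,195

EV(A) = 0.2 × 31000 + 0.6 × 157000 + 0.2 × 166000 = 6200 + 94200 + 33200 = 133600
EV(B) = 0.08 × 154000 + 0.56 × 109000 + 0.12 × 9000 + 0.24 × 73000 = 12320 + 61040 + 1080 + 17520 = 91960
Branch C: 176000 (certain)
Overall = 0.125 × 133600 + 0.125 × 91960 + 0.75 × 176000 = 16700 + 11495 + 132000 = 160195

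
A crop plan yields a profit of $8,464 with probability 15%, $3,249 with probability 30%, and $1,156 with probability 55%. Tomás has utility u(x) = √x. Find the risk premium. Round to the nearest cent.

E[u] = 0.15·√8464 + 0.3·√3249 + 0.55·√1156 = 0.15·92 + 0.3·57 + 0.55·34 = 49.6
CE = (49.6)² = 2460.16
Risk premium = EV − CE = 2880.1 − 2460.16 = 419.94

$419.94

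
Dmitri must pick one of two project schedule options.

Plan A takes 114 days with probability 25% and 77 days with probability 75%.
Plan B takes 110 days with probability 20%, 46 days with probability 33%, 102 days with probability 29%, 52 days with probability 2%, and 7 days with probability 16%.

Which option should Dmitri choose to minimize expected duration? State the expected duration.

Plan A = 0.25 × 114 + 0.75 × 77 = 28.5 + 57.75 = 86.25
Plan B = 0.2 × 110 + 0.33 × 46 + 0.29 × 102 + 0.02 × 52 + 0.16 × 7 = 22 + 15.18 + 29.58 + 1.04 + 1.12 = 68.92

Plan B (68.92 days)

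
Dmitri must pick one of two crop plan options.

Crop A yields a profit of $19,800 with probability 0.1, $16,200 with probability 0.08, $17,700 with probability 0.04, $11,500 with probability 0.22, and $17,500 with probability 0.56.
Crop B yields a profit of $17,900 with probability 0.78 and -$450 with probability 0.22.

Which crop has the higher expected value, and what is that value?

Crop A ($16,314)

Crop A = 0.1 × 19800 + 0.08 × 16200 + 0.04 × 17700 + 0.22 × 11500 + 0.56 × 17500 = 1980 + 1296 + 708 + 2530 + 9800 = 16314
Crop B = 0.78 × 17900 + 0.22 × (-450) = 13962 − 99 = 13863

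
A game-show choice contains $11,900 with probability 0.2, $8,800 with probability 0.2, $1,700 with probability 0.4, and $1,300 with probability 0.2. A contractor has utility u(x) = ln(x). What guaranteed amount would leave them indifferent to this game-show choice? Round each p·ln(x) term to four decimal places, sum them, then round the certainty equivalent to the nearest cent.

E[u] = 0.2·ln(11900) + 0.2·ln(8800) + 0.4·ln(1700) + 0.2·ln(1300) = 1.8769 + 1.8165 + 2.9754 + 1.4340 = 8.1028
CE = e^8.1028 ≈ 3303.71

$3,303.71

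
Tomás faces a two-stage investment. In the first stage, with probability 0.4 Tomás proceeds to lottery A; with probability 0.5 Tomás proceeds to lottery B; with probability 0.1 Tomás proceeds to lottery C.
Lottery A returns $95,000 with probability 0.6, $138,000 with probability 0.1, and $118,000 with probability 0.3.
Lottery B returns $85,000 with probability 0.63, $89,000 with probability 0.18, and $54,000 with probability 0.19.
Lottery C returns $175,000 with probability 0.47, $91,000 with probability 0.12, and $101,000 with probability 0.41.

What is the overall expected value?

EV(A) = 0.6 × 95000 + 0.1 × 138000 + 0.3 × 118000 = 57000 + 13800 + 35400 = 106200
EV(B) = 0.63 × 85000 + 0.18 × 89000 + 0.19 × 54000 = 53550 + 16020 + 10260 = 79830
EV(C) = 0.47 × 175000 + 0.12 × 91000 + 0.41 × 101000 = 82250 + 10920 + 41410 = 134580
Overall = 0.4 × 106200 + 0.5 × 79830 + 0.1 × 134580 = 42480 + 39915 + 13458 = 95853

$95,853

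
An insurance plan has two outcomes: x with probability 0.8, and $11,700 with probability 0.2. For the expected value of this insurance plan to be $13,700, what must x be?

x = $14,200

0.8·x + 0.2·11700 = 13700
0.8·x = 13700 − 2340 = 11360
x = 11360 / 0.8 = 14200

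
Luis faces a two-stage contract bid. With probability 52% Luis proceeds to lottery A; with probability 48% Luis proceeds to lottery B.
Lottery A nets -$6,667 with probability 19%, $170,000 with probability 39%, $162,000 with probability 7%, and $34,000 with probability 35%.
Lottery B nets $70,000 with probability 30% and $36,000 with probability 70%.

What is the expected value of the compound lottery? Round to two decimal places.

$68,078.10

EV(A) = 0.19 × (-6667) + 0.39 × 170000 + 0.07 × 162000 + 0.35 × 34000 = -1266.73 + 66300 + 11340 + 11900 = 88273.27
EV(B) = 0.3 × 70000 + 0.7 × 36000 = 21000 + 25200 = 46200
Overall = 0.52 × 88273.27 + 0.48 × 46200 = 45902.1004 + 22176 = 68078.1004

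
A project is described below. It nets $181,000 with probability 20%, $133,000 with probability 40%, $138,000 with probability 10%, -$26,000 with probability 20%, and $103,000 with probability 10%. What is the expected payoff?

$108,300

EV = 0.2 × 181000 + 0.4 × 133000 + 0.1 × 138000 + 0.2 × (-26000) + 0.1 × 103000 = 36200 + 53200 + 13800 − 5200 + 10300 = 108300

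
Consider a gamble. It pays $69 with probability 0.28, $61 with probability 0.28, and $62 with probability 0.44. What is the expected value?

EV = 0.28 × 69 + 0.28 × 61 + 0.44 × 62 = 19.32 + 17.08 + 27.28 = 63.68

$63.68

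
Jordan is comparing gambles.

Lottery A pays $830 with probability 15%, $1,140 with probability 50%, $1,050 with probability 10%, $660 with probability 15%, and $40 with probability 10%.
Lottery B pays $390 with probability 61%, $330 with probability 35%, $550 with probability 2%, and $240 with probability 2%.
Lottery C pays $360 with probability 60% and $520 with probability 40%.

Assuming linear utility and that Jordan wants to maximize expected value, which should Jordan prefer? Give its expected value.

Lottery A ($902.50)

Lottery A = 0.15 × 830 + 0.5 × 1140 + 0.1 × 1050 + 0.15 × 660 + 0.1 × 40 = 124.5 + 570 + 105 + 99 + 4 = 902.5
Lottery B = 0.61 × 390 + 0.35 × 330 + 0.02 × 550 + 0.02 × 240 = 237.9 + 115.5 + 11 + 4.8 = 369.2
Lottery C = 0.6 × 360 + 0.4 × 520 = 216 + 208 = 424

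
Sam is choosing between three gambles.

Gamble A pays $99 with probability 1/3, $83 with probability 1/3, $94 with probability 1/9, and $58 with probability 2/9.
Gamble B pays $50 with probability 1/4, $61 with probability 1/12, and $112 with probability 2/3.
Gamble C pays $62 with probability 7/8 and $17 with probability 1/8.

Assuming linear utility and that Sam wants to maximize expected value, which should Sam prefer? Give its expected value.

Gamble A = 1/3 × 99 + 1/3 × 83 + 1/9 × 94 + 2/9 × 58 = 33 + 27.6667 + 10.4444 + 12.8889 = 84
Gamble B = 1/4 × 50 + 1/12 × 61 + 2/3 × 112 = 12.5 + 5.0833 + 74.6667 = 92.25
Gamble C = 7/8 × 62 + 1/8 × 17 = 54.25 + 2.125 = 56.375

Gamble B ($92.25)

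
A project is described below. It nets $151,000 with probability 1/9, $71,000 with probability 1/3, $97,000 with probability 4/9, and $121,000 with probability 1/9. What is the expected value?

EV = 1/9 × 151000 + 1/3 × 71000 + 4/9 × 97000 + 1/9 × 121000 = 16777.7778 + 23666.6667 + 43111.1111 + 13444.4444 = 97000

$97,000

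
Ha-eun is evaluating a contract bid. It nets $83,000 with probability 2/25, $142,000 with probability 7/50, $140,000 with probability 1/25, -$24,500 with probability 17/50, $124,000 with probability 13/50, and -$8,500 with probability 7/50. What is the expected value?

EV = 2/25 × 83000 + 7/50 × 142000 + 1/25 × 140000 + 17/50 × (-24500) + 13/50 × 124000 + 7/50 × (-8500) = 6640 + 19880 + 5600 − 8330 + 32240 − 1190 = 54840

$54,840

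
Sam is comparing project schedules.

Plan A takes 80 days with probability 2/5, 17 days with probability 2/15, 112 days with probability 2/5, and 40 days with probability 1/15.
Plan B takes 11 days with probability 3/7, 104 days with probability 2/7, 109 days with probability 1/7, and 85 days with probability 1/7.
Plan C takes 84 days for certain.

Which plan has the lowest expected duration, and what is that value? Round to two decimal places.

Plan B (62.14 days)

Plan A = 2/5 × 80 + 2/15 × 17 + 2/5 × 112 + 1/15 × 40 = 32 + 2.2667 + 44.8 + 2.6667 = 81.7333
Plan B = 3/7 × 11 + 2/7 × 104 + 1/7 × 109 + 1/7 × 85 = 4.7143 + 29.7143 + 15.5714 + 12.1429 = 62.1429
Plan C: 84 (certain)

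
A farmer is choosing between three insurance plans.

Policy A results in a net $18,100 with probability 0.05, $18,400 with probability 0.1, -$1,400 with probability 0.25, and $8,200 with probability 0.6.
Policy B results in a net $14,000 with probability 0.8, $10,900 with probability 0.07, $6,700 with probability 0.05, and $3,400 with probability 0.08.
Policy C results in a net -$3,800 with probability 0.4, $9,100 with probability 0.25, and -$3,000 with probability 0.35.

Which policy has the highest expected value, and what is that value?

Policy B ($12,570)

Policy A = 0.05 × 18100 + 0.1 × 18400 + 0.25 × (-1400) + 0.6 × 8200 = 905 + 1840 − 350 + 4920 = 7315
Policy B = 0.8 × 14000 + 0.07 × 10900 + 0.05 × 6700 + 0.08 × 3400 = 11200 + 763 + 335 + 272 = 12570
Policy C = 0.4 × (-3800) + 0.25 × 9100 + 0.35 × (-3000) = -1520 + 2275 − 1050 = -295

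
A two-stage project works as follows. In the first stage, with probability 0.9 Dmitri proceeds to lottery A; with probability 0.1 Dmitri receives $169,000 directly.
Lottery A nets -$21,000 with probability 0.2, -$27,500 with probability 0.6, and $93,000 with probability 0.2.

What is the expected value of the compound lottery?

$15,010

EV(A) = 0.2 × (-21000) + 0.6 × (-27500) + 0.2 × 93000 = -4200 − 16500 + 18600 = -2100
Branch B: 169000 (certain)
Overall = 0.9 × (-2100) + 0.1 × 169000 = -1890 + 16900 = 15010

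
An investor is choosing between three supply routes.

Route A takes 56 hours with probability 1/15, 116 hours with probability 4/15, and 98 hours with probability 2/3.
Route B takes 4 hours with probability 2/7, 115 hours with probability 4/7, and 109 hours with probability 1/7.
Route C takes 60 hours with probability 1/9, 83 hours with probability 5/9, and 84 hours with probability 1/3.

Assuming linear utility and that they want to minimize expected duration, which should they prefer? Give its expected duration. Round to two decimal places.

Route C (80.78 hours)

Route A = 1/15 × 56 + 4/15 × 116 + 2/3 × 98 = 3.7333 + 30.9333 + 65.3333 = 100
Route B = 2/7 × 4 + 4/7 × 115 + 1/7 × 109 = 1.1429 + 65.7143 + 15.5714 = 82.4286
Route C = 1/9 × 60 + 5/9 × 83 + 1/3 × 84 = 6.6667 + 46.1111 + 28 = 80.7778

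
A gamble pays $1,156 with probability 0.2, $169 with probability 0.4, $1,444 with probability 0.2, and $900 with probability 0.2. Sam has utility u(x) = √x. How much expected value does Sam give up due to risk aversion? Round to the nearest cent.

$112.24

E[u] = 0.2·√1156 + 0.4·√169 + 0.2·√1444 + 0.2·√900 = 0.2·34 + 0.4·13 + 0.2·38 + 0.2·30 = 25.6
CE = (25.6)² = 655.36
Risk premium = EV − CE = 767.6 − 655.36 = 112.24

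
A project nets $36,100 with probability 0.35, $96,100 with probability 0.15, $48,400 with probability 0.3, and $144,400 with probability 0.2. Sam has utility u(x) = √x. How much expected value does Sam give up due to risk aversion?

E[u] = 0.35·√36100 + 0.15·√96100 + 0.3·√48400 + 0.2·√144400 = 0.35·190 + 0.15·310 + 0.3·220 + 0.2·380 = 255
CE = (255)² = 65025
Risk premium = EV − CE = 70450 − 65025 = 5425

$5,425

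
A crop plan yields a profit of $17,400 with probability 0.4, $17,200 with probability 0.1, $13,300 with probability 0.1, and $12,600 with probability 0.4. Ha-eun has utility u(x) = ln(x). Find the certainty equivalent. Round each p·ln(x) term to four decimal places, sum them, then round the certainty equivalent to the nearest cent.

$14,871.47

E[u] = 0.4·ln(17400) + 0.1·ln(17200) + 0.1·ln(13300) + 0.4·ln(12600) = 3.9057 + 0.9753 + 0.9496 + 3.7766 = 9.6072
CE = e^9.6072 ≈ 14871.47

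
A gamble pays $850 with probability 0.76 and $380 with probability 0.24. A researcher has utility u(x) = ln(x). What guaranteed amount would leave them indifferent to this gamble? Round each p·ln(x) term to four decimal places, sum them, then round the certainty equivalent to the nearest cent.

$700.64

E[u] = 0.76·ln(850) + 0.24·ln(380) = 5.1264 + 1.4256 = 6.5520
CE = e^6.5520 ≈ 700.64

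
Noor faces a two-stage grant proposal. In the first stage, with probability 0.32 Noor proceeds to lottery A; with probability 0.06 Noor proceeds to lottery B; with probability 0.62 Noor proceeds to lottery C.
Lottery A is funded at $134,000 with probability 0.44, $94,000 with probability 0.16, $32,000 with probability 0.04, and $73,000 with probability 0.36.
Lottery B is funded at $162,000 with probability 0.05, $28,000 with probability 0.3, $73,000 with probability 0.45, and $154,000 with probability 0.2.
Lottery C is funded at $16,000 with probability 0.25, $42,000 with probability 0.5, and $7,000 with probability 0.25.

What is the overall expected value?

$53,893.20

EV(A) = 0.44 × 134000 + 0.16 × 94000 + 0.04 × 32000 + 0.36 × 73000 = 58960 + 15040 + 1280 + 26280 = 101560
EV(B) = 0.05 × 162000 + 0.3 × 28000 + 0.45 × 73000 + 0.2 × 154000 = 8100 + 8400 + 32850 + 30800 = 80150
EV(C) = 0.25 × 16000 + 0.5 × 42000 + 0.25 × 7000 = 4000 + 21000 + 1750 = 26750
Overall = 0.32 × 101560 + 0.06 × 80150 + 0.62 × 26750 = 32499.2 + 4809 + 16585 = 53893.2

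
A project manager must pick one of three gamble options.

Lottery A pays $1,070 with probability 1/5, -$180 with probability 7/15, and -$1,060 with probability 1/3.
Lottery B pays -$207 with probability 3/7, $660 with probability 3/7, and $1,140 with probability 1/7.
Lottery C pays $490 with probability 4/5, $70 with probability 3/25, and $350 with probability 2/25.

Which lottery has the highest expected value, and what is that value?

Lottery A = 1/5 × 1070 + 7/15 × (-180) + 1/3 × (-1060) = 214 − 84 − 353.3333 = -223.3333
Lottery B = 3/7 × (-207) + 3/7 × 660 + 1/7 × 1140 = -88.7143 + 282.8571 + 162.8571 = 357
Lottery C = 4/5 × 490 + 3/25 × 70 + 2/25 × 350 = 392 + 8.4 + 28 = 428.4

Lottery C ($428.40)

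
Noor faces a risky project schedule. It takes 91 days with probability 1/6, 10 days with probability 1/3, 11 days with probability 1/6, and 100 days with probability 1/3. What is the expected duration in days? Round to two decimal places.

EV = 1/6 × 91 + 1/3 × 10 + 1/6 × 11 + 1/3 × 100 = 15.1667 + 3.3333 + 1.8333 + 33.3333 = 53.6667

53.67 days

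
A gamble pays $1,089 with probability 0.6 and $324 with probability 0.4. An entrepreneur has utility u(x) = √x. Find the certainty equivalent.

E[u] = 0.6·√1089 + 0.4·√324 = 0.6·33 + 0.4·18 = 27
CE = (27)² = 729

$729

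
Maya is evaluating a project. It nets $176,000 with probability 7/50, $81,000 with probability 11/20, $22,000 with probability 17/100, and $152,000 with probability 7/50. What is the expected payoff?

$94,210

EV = 7/50 × 176000 + 11/20 × 81000 + 17/100 × 22000 + 7/50 × 152000 = 24640 + 44550 + 3740 + 21280 = 94210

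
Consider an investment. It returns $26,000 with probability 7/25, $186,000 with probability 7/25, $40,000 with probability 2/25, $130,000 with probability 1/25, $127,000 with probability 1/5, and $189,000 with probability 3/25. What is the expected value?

EV = 7/25 × 26000 + 7/25 × 186000 + 2/25 × 40000 + 1/25 × 130000 + 1/5 × 127000 + 3/25 × 189000 = 7280 + 52080 + 3200 + 5200 + 25400 + 22680 = 115840

$115,840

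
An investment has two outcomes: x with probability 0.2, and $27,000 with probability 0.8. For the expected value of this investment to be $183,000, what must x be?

x = $807,000

0.2·x + 0.8·27000 = 183000
0.2·x = 183000 − 21600 = 161400
x = 161400 / 0.2 = 807000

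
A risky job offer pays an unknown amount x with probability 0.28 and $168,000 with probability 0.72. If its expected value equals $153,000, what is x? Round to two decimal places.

x = $114,428.57

0.28·x + 0.72·168000 = 153000
0.28·x = 153000 − 120960 = 32040
x = 32040 / 0.28 = 114428.5714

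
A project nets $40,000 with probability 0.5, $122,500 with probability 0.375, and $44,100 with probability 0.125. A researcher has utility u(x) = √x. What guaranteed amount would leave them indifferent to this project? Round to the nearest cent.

E[u] = 0.5·√40000 + 0.375·√122500 + 0.125·√44100 = 0.5·200 + 0.375·350 + 0.125·210 = 257.5
CE = (257.5)² = 66306.25

$66,306.25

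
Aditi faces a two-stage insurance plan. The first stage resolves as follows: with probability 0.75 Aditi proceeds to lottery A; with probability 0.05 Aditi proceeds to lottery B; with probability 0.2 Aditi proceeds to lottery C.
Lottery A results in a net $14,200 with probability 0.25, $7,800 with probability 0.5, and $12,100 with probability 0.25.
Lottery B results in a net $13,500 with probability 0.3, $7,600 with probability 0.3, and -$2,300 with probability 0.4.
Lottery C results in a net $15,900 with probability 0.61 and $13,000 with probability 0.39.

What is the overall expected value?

$11,080.55

EV(A) = 0.25 × 14200 + 0.5 × 7800 + 0.25 × 12100 = 3550 + 3900 + 3025 = 10475
EV(B) = 0.3 × 13500 + 0.3 × 7600 + 0.4 × (-2300) = 4050 + 2280 − 920 = 5410
EV(C) = 0.61 × 15900 + 0.39 × 13000 = 9699 + 5070 = 14769
Overall = 0.75 × 10475 + 0.05 × 5410 + 0.2 × 14769 = 7856.25 + 270.5 + 2953.8 = 11080.55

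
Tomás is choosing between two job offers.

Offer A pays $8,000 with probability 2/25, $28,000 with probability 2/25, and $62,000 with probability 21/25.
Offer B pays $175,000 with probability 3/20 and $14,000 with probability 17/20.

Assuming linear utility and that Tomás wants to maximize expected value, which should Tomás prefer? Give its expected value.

Offer A ($54,960)

Offer A = 2/25 × 8000 + 2/25 × 28000 + 21/25 × 62000 = 640 + 2240 + 52080 = 54960
Offer B = 3/20 × 175000 + 17/20 × 14000 = 26250 + 11900 = 38150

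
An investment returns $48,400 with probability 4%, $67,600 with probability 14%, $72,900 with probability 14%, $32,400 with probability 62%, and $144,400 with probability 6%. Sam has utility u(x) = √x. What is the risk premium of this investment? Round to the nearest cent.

E[u] = 0.04·√48400 + 0.14·√67600 + 0.14·√72900 + 0.62·√32400 + 0.06·√144400 = 0.04·220 + 0.14·260 + 0.14·270 + 0.62·180 + 0.06·380 = 217.4
CE = (217.4)² = 47262.76
Risk premium = EV − CE = 50358 − 47262.76 = 3095.24

$3,095.24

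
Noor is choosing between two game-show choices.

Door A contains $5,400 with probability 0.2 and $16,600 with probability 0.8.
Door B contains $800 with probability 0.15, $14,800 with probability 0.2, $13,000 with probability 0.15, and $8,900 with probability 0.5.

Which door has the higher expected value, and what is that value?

Door A = 0.2 × 5400 + 0.8 × 16600 = 1080 + 13280 = 14360
Door B = 0.15 × 800 + 0.2 × 14800 + 0.15 × 13000 + 0.5 × 8900 = 120 + 2960 + 1950 + 4450 = 9480

Door A ($14,360)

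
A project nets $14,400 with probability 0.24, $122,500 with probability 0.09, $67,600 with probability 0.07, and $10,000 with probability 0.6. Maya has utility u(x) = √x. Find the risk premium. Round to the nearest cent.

$6,030.75

E[u] = 0.24·√14400 + 0.09·√122500 + 0.07·√67600 + 0.6·√10000 = 0.24·120 + 0.09·350 + 0.07·260 + 0.6·100 = 138.5
CE = (138.5)² = 19182.25
Risk premium = EV − CE = 25213 − 19182.25 = 6030.75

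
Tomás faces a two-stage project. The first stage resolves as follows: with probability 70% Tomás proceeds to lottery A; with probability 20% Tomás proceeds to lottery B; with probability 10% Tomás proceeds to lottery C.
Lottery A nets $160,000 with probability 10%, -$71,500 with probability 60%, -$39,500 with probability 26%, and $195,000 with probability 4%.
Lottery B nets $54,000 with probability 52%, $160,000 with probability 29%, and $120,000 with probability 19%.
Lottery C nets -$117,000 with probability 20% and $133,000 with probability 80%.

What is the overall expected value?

EV(A) = 0.1 × 160000 + 0.6 × (-71500) + 0.26 × (-39500) + 0.04 × 195000 = 16000 − 42900 − 10270 + 7800 = -29370
EV(B) = 0.52 × 54000 + 0.29 × 160000 + 0.19 × 120000 = 28080 + 46400 + 22800 = 97280
EV(C) = 0.2 × (-117000) + 0.8 × 133000 = -23400 + 106400 = 83000
Overall = 0.7 × (-29370) + 0.2 × 97280 + 0.1 × 83000 = -20559 + 19456 + 8300 = 7197

$7,197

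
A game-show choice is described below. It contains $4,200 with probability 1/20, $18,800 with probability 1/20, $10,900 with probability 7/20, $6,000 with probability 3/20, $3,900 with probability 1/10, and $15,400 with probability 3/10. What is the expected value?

$10,875

EV = 1/20 × 4200 + 1/20 × 18800 + 7/20 × 10900 + 3/20 × 6000 + 1/10 × 3900 + 3/10 × 15400 = 210 + 940 + 3815 + 900 + 390 + 4620 = 10875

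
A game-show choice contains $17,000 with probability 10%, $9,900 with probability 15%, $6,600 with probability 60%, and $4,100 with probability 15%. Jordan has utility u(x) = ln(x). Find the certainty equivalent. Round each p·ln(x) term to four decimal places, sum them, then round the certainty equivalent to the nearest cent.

E[u] = 0.1·ln(17000) + 0.15·ln(9900) + 0.6·ln(6600) + 0.15·ln(4100) = 0.9741 + 1.3800 + 5.2769 + 1.2478 = 8.8788
CE = e^8.8788 ≈ 7178.17

$7,178.17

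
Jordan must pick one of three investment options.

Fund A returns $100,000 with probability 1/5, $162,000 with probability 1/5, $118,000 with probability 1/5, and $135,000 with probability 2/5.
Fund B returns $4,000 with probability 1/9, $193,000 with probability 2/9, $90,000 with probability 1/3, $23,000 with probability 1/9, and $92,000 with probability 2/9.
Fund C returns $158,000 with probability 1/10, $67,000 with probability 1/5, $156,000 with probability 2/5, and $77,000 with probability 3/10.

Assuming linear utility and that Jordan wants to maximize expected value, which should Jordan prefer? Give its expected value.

Fund A ($130,000)

Fund A = 1/5 × 100000 + 1/5 × 162000 + 1/5 × 118000 + 2/5 × 135000 = 20000 + 32400 + 23600 + 54000 = 130000
Fund B = 1/9 × 4000 + 2/9 × 193000 + 1/3 × 90000 + 1/9 × 23000 + 2/9 × 92000 = 444.4444 + 42888.8889 + 30000 + 2555.5556 + 20444.4444 = 96333.3333
Fund C = 1/10 × 158000 + 1/5 × 67000 + 2/5 × 156000 + 3/10 × 77000 = 15800 + 13400 + 62400 + 23100 = 114700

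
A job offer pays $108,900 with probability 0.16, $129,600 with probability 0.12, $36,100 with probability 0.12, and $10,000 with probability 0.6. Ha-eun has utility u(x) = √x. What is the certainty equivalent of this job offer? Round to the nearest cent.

E[u] = 0.16·√108900 + 0.12·√129600 + 0.12·√36100 + 0.6·√10000 = 0.16·330 + 0.12·360 + 0.12·190 + 0.6·100 = 178.8
CE = (178.8)² = 31969.44

$31,969.44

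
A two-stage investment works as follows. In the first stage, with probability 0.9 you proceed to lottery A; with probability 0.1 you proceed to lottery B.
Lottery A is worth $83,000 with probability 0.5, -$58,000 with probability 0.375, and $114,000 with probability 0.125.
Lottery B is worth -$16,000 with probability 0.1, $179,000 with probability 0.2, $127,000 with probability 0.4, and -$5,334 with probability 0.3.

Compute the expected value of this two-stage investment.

EV(A) = 0.5 × 83000 + 0.375 × (-58000) + 0.125 × 114000 = 41500 − 21750 + 14250 = 34000
EV(B) = 0.1 × (-16000) + 0.2 × 179000 + 0.4 × 127000 + 0.3 × (-5334) = -1600 + 35800 + 50800 − 1600.2 = 83399.8
Overall = 0.9 × 34000 + 0.1 × 83399.8 = 30600 + 8339.98 = 38939.98

$38,939.98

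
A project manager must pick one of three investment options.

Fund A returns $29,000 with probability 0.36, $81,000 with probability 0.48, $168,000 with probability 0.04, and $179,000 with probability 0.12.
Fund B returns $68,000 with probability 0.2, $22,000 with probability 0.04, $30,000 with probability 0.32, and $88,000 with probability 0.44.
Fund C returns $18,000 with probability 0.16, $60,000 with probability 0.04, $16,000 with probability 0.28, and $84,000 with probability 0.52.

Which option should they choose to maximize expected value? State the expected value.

Fund A = 0.36 × 29000 + 0.48 × 81000 + 0.04 × 168000 + 0.12 × 179000 = 10440 + 38880 + 6720 + 21480 = 77520
Fund B = 0.2 × 68000 + 0.04 × 22000 + 0.32 × 30000 + 0.44 × 88000 = 13600 + 880 + 9600 + 38720 = 62800
Fund C = 0.16 × 18000 + 0.04 × 60000 + 0.28 × 16000 + 0.52 × 84000 = 2880 + 2400 + 4480 + 43680 = 53440

Fund A ($77,520)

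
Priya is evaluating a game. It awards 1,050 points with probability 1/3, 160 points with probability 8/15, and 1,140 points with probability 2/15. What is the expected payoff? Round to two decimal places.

587.33 points

EV = 1/3 × 1050 + 8/15 × 160 + 2/15 × 1140 = 350 + 85.3333 + 152 = 587.3333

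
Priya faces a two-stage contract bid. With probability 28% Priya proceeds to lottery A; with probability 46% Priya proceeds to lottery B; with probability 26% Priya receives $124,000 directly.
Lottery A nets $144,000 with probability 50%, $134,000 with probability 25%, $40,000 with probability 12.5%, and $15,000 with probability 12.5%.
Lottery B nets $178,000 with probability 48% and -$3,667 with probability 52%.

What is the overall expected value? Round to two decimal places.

EV(A) = 0.5 × 144000 + 0.25 × 134000 + 0.125 × 40000 + 0.125 × 15000 = 72000 + 33500 + 5000 + 1875 = 112375
EV(B) = 0.48 × 178000 + 0.52 × (-3667) = 85440 − 1906.84 = 83533.16
Branch C: 124000 (certain)
Overall = 0.28 × 112375 + 0.46 × 83533.16 + 0.26 × 124000 = 31465 + 38425.2536 + 32240 = 102130.2536

$102,130.25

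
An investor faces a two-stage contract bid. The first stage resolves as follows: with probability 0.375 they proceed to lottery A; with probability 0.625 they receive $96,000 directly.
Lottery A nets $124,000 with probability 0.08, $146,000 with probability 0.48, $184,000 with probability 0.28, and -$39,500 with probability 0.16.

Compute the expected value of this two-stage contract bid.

$106,950

EV(A) = 0.08 × 124000 + 0.48 × 146000 + 0.28 × 184000 + 0.16 × (-39500) = 9920 + 70080 + 51520 − 6320 = 125200
Branch B: 96000 (certain)
Overall = 0.375 × 125200 + 0.625 × 96000 = 46950 + 60000 = 106950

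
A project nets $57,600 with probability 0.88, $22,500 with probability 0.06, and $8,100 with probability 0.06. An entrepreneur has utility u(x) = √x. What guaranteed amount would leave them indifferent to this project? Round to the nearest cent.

E[u] = 0.88·√57600 + 0.06·√22500 + 0.06·√8100 = 0.88·240 + 0.06·150 + 0.06·90 = 225.6
CE = (225.6)² = 50895.36

$50,895.36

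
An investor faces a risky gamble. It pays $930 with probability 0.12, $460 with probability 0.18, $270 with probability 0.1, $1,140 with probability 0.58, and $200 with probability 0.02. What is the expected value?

EV = 0.12 × 930 + 0.18 × 460 + 0.1 × 270 + 0.58 × 1140 + 0.02 × 200 = 111.6 + 82.8 + 27 + 661.2 + 4 = 886.6

$886.60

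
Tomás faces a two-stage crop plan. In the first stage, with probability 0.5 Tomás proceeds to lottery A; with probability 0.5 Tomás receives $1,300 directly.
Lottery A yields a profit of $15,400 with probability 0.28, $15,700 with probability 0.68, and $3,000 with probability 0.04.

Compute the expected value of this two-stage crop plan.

$8,204

EV(A) = 0.28 × 15400 + 0.68 × 15700 + 0.04 × 3000 = 4312 + 10676 + 120 = 15108
Branch B: 1300 (certain)
Overall = 0.5 × 15108 + 0.5 × 1300 = 7554 + 650 = 8204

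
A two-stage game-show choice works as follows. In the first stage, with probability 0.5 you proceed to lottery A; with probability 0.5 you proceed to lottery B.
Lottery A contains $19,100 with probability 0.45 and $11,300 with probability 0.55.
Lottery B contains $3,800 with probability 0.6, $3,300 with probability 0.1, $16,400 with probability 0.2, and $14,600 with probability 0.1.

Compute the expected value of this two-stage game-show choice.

EV(A) = 0.45 × 19100 + 0.55 × 11300 = 8595 + 6215 = 14810
EV(B) = 0.6 × 3800 + 0.1 × 3300 + 0.2 × 16400 + 0.1 × 14600 = 2280 + 330 + 3280 + 1460 = 7350
Overall = 0.5 × 14810 + 0.5 × 7350 = 7405 + 3675 = 11080

$11,080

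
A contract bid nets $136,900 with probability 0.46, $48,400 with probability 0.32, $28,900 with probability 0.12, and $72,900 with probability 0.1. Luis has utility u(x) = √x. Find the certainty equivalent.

E[u] = 0.46·√136900 + 0.32·√48400 + 0.12·√28900 + 0.1·√72900 = 0.46·370 + 0.32·220 + 0.12·170 + 0.1·270 = 288
CE = (288)² = 82944

$82,944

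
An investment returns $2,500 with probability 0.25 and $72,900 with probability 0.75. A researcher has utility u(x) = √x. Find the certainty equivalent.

E[u] = 0.25·√2500 + 0.75·√72900 = 0.25·50 + 0.75·270 = 215
CE = (215)² = 46225

$46,225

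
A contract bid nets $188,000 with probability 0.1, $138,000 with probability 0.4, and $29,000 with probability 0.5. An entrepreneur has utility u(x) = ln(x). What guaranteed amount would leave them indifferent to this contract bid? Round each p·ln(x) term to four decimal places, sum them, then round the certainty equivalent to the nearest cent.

$65,244.69

E[u] = 0.1·ln(188000) + 0.4·ln(138000) + 0.5·ln(29000) = 1.2144 + 4.7340 + 5.1375 = 11.0859
CE = e^11.0859 ≈ 65244.69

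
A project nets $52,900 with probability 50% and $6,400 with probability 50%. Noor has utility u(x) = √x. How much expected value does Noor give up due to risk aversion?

$5,625

E[u] = 0.5·√52900 + 0.5·√6400 = 0.5·230 + 0.5·80 = 155
CE = (155)² = 24025
Risk premium = EV − CE = 29650 − 24025 = 5625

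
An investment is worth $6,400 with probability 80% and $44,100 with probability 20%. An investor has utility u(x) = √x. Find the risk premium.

$2,704

E[u] = 0.8·√6400 + 0.2·√44100 = 0.8·80 + 0.2·210 = 106
CE = (106)² = 11236
Risk premium = EV − CE = 13940 − 11236 = 2704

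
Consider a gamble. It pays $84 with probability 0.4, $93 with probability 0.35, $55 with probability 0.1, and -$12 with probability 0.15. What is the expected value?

$69.85

EV = 0.4 × 84 + 0.35 × 93 + 0.1 × 55 + 0.15 × (-12) = 33.6 + 32.55 + 5.5 − 1.8 = 69.85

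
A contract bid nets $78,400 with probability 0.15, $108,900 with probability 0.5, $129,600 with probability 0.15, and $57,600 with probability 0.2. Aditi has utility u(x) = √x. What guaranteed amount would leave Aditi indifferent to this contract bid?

E[u] = 0.15·√78400 + 0.5·√108900 + 0.15·√129600 + 0.2·√57600 = 0.15·280 + 0.5·330 + 0.15·360 + 0.2·240 = 309
CE = (309)² = 95481

$95,481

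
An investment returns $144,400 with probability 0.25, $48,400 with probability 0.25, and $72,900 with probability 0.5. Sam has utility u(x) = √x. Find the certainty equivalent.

E[u] = 0.25·√144400 + 0.25·√48400 + 0.5·√72900 = 0.25·380 + 0.25·220 + 0.5·270 = 285
CE = (285)² = 81225

$81,225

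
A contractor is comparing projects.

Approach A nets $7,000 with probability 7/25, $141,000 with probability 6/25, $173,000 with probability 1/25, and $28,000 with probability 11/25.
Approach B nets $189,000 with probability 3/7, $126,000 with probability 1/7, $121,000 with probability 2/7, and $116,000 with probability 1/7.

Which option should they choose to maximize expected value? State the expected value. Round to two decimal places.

Approach A = 7/25 × 7000 + 6/25 × 141000 + 1/25 × 173000 + 11/25 × 28000 = 1960 + 33840 + 6920 + 12320 = 55040
Approach B = 3/7 × 189000 + 1/7 × 126000 + 2/7 × 121000 + 1/7 × 116000 = 81000 + 18000 + 34571.4286 + 16571.4286 = 150142.8571

Approach B ($150,142.86)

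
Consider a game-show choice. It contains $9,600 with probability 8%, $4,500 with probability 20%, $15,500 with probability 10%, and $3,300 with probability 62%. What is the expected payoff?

$5,264

EV = 0.08 × 9600 + 0.2 × 4500 + 0.1 × 15500 + 0.62 × 3300 = 768 + 900 + 1550 + 2046 = 5264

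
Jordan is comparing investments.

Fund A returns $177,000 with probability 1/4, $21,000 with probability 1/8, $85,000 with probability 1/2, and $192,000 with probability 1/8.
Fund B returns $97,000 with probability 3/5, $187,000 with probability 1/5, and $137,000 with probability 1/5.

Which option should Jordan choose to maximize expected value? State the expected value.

Fund B ($123,000)

Fund A = 1/4 × 177000 + 1/8 × 21000 + 1/2 × 85000 + 1/8 × 192000 = 44250 + 2625 + 42500 + 24000 = 113375
Fund B = 3/5 × 97000 + 1/5 × 187000 + 1/5 × 137000 = 58200 + 37400 + 27400 = 123000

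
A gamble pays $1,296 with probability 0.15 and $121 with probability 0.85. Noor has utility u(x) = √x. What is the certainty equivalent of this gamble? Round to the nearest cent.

$217.56

E[u] = 0.15·√1296 + 0.85·√121 = 0.15·36 + 0.85·11 = 14.75
CE = (14.75)² = 217.5625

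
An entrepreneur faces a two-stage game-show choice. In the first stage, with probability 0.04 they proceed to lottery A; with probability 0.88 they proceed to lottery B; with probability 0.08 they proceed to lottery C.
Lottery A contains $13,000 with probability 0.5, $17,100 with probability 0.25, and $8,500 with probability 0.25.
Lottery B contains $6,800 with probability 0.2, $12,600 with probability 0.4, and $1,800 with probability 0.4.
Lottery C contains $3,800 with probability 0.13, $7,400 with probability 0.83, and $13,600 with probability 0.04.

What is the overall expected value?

$7,356

EV(A) = 0.5 × 13000 + 0.25 × 17100 + 0.25 × 8500 = 6500 + 4275 + 2125 = 12900
EV(B) = 0.2 × 6800 + 0.4 × 12600 + 0.4 × 1800 = 1360 + 5040 + 720 = 7120
EV(C) = 0.13 × 3800 + 0.83 × 7400 + 0.04 × 13600 = 494 + 6142 + 544 = 7180
Overall = 0.04 × 12900 + 0.88 × 7120 + 0.08 × 7180 = 516 + 6265.6 + 574.4 = 7356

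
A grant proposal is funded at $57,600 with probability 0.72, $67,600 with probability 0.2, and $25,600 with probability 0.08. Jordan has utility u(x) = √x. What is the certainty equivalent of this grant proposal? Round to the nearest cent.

E[u] = 0.72·√57600 + 0.2·√67600 + 0.08·√25600 = 0.72·240 + 0.2·260 + 0.08·160 = 237.6
CE = (237.6)² = 56453.76

$56,453.76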